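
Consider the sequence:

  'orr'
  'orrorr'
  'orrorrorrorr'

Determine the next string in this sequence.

Each string is two copies of the previous one concatenated.
One more doubling of orrorrorrorr gives the answer.

orrorrorrorrorrorrorrorr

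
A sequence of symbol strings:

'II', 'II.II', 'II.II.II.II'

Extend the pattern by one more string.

Each string is two copies of the previous one joined by '.'.
So the next term is two copies of II.II.II.II with '.' between the halves.

II.II.II.II.II.II.II.II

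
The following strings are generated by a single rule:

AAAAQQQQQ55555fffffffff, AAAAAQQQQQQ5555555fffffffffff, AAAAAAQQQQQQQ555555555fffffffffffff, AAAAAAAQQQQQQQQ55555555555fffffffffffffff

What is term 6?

Each string has the form A^{n+1} Q^{n+2} 5^{2n-1} f^{2n+3}, where the shown terms are n = 3, 4, 5, 6.
Setting n = 8 gives 9, 10, 15, 19 characters in each block.

AAAAAAAAAQQQQQQQQQQ555555555555555fffffffffffffffffff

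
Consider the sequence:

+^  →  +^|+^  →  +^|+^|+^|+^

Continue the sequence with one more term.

+^|+^|+^|+^|+^|+^|+^|+^

s(k+1) = s(k)·|·s(k) — each term doubles the last with '|' between the halves.
One more doubling of +^|+^|+^|+^ gives the answer.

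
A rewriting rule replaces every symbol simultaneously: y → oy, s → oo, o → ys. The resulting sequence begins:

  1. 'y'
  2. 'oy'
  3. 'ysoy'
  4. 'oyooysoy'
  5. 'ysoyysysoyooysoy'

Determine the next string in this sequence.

φ(ysoyysysoyooysoy) expands symbol-by-symbol to oy oo ys oy oy oo oy oo ys oy ys ys oy oo ys oy; joining the 16 pieces gives the next term.

oyooysoyoyoooyooysoyysysoyooysoy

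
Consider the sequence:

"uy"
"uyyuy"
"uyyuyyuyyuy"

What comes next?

Each string is two copies of the previous one joined by 'y'.
So the next term is two copies of uyyuyyuyyuy with 'y' between the halves.

uyyuyyuyyuyyuyyuyyuyyuy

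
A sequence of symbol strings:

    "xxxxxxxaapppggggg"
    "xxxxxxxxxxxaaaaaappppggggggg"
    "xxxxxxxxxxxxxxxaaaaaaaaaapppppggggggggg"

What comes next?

The n-th term is 4n+3 x's then 4n-2 a's then n+2 p's then 2n+3 g's (n = 1, 2, …).
For the next term, n = 4, so the run lengths are 19, 14, 6, 11.

xxxxxxxxxxxxxxxxxxxaaaaaaaaaaaaaappppppggggggggggg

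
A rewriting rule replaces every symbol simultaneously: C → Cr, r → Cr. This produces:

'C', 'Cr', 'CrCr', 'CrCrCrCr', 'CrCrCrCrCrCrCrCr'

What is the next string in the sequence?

Rewriting the 16 symbols of CrCrCrCrCrCrCrCr one by one yields Cr Cr Cr Cr Cr Cr Cr Cr Cr Cr Cr Cr Cr Cr Cr Cr; concatenated:

CrCrCrCrCrCrCrCrCrCrCrCrCrCrCrCr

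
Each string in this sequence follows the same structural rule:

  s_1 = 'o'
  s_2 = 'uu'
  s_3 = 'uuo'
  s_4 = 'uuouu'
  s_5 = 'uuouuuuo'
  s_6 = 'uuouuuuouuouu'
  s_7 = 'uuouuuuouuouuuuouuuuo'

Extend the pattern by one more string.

From term 3 onward, concatenate the last term with the second-to-last: uu·o = uuo, uuo·uu = uuouu, …
Continuing: uuouuuuouuouuuuouuuuo · uuouuuuouuouu gives term 8.

uuouuuuouuouuuuouuuuouuouuuuouuouu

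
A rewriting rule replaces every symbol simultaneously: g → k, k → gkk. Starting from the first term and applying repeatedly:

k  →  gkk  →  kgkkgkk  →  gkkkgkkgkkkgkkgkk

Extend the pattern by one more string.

Replace each of the 17 characters of gkkkgkkgkkkgkkgkk in place — k gkk gkk gkk k gkk gkk k gkk gkk gkk k gkk gkk k gkk gkk — and concatenate.

kgkkgkkgkkkgkkgkkkgkkgkkgkkkgkkgkkkgkkgkk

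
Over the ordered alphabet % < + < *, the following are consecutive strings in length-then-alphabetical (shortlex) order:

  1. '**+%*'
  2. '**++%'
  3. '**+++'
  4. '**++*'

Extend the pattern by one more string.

**+*%

The successor of **++* increments the rightmost position that isn't already * and resets every position after it to %.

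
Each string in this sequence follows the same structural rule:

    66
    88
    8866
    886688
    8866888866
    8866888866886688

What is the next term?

88668888668866888866888866

Each term (from the third on) is the previous term followed by the one before it: term 3 = 88·66 = 8866.
The next term joins 8866888866886688 and 8866888866.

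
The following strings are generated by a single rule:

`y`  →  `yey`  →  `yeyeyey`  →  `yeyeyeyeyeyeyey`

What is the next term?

s(k+1) = s(k)·e·s(k) — each term doubles the last with 'e' between the halves.
So the next term is two copies of yeyeyeyeyeyeyey with 'e' between the halves.

yeyeyeyeyeyeyeyeyeyeyeyeyeyeyey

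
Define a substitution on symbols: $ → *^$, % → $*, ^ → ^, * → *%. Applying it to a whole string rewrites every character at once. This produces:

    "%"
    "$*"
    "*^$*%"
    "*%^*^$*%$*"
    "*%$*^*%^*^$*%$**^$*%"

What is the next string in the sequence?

Replace each of the 20 characters of *%$*^*%^*^$*%$**^$*% in place — *% $* *^$ *% ^ *% $* ^ *% ^ *^$ *% $* *^$ *% *% ^ *^$ *% $* — and concatenate.

*%$**^$*%^*%$*^*%^*^$*%$**^$*%*%^*^$*%$*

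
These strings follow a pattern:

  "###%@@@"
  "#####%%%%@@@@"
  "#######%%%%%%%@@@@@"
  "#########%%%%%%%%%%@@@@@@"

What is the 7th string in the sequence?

Term n consists of 2n+1 #'s, followed by 3n-2 %'s, followed by n+2 @'s (n = 1, 2, …).
Setting n = 7 gives 15, 19, 9 characters in each block.

###############%%%%%%%%%%%%%%%%%%%@@@@@@@@@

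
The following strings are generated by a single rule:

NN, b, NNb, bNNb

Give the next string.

NNbbNNb

From term 3 onward, concatenate the second-to-last term with the last: NN·b = NNb, b·NNb = bNNb, …
The next term joins NNb and bNNb.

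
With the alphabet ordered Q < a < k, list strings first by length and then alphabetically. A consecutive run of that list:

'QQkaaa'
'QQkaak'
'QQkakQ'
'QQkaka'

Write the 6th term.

Advancing 2 positions from QQkaka through QQkaka → QQkakk reaches term 6.

QQkkQQ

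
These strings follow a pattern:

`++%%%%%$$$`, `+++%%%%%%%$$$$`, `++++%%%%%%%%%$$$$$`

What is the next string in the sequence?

+++++%%%%%%%%%%%$$$$$$

Reading off run lengths: + runs 2, 3, 4; % runs 5, 7, 9; $ runs 3, 4, 5 — each is linear in n, where the shown terms are n = 3, 4, 5.
Setting n = 6 gives 5, 11, 6 characters in each block.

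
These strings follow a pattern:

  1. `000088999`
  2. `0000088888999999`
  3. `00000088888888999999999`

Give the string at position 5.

Term n consists of n+3 0's, followed by 3n-1 8's, followed by 3n 9's (n = 1, 2, …).
For term 5, n = 5, so the run lengths are 8, 14, 15.

0000000088888888888888999999999999999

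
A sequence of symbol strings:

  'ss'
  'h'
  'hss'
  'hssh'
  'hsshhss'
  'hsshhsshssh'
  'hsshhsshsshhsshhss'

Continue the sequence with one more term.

From term 3 onward, concatenate the last term with the second-to-last: h·ss = hss, hss·h = hssh, …
The next term joins hsshhsshsshhsshhss and hsshhsshssh.

hsshhsshsshhsshhsshsshhsshssh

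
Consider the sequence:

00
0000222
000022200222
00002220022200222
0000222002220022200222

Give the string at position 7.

00002220022200222002220022200222

Each term is the previous one with 00222 appended.
From 0000222002220022200222, 2 further steps: 0000222002220022200222 → 000022200222002220022200222 → (answer).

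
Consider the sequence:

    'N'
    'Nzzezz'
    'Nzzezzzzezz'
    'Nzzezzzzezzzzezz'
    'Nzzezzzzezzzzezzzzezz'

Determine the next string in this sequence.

Every step adds zzezz to the end: s(k+1) = s(k)·zzezz.
So the next term is Nzzezzzzezzzzezzzzezz·zzezz.

Nzzezzzzezzzzezzzzezzzzezz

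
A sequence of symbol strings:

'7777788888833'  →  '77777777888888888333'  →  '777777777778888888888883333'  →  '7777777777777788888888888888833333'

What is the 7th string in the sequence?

The n-th term is 3n+2 7's then 3n+3 8's then n+1 3's (n = 1, 2, …).
For term 7, n = 7, so the run lengths are 23, 24, 8.

7777777777777777777777788888888888888888888888833333333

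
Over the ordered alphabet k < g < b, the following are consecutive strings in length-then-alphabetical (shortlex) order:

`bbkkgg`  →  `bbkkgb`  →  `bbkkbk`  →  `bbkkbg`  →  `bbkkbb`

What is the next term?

Find the rightmost character of bbkkbb below b, bump it to the next letter, and reset everything to its right to k.

bbkgkk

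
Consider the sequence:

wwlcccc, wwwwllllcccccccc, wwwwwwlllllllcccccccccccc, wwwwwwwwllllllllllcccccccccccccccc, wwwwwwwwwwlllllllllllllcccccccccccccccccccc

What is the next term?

wwwwwwwwwwwwllllllllllllllllcccccccccccccccccccccccc

Each string has the form w^{2n} l^{3n-2} c^{4n} (n = 1, 2, …).
For the next term, n = 6, so the run lengths are 12, 16, 24.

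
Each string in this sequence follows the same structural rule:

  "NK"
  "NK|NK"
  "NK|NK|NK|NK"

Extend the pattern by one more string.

Every step duplicates the string with '|' between the halves.
Doubling NK|NK|NK|NK with '|' between the halves:

NK|NK|NK|NK|NK|NK|NK|NK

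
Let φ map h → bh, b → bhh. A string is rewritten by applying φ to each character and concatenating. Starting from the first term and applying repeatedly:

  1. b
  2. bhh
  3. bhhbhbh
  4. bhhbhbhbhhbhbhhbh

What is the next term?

φ(bhhbhbhbhhbhbhhbh) expands symbol-by-symbol to bhh bh bh bhh bh bhh bh bhh bh bh bhh bh bhh bh bh bhh bh; joining the 17 pieces gives the next term.

bhhbhbhbhhbhbhhbhbhhbhbhbhhbhbhhbhbhbhhbh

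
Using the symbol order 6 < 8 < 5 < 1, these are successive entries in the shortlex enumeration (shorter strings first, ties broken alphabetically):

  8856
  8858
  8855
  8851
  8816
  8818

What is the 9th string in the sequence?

8566

Advancing 3 positions from 8818 through 8818 → 8815 → 8811 reaches term 9.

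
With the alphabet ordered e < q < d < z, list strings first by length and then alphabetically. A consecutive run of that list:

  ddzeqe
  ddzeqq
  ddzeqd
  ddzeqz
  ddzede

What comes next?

ddzedq

The successor of ddzede increments the rightmost position that isn't already z and resets every position after it to e.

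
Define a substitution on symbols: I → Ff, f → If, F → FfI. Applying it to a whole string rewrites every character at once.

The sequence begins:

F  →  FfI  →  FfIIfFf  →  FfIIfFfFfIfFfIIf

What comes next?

FfIIfFfFfIfFfIIfFfIIfFfIfFfIIfFfFfIf

Replace each of the 16 characters of FfIIfFfFfIfFfIIf in place — FfI If Ff Ff If FfI If FfI If Ff If FfI If Ff Ff If — and concatenate.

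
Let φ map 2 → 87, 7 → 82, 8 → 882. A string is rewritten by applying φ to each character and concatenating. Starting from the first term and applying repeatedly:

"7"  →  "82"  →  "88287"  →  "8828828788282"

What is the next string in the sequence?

8828828788288287882828828828788287

Applying the rule to each of the 13 symbols of 8828828788282 gives the pieces 882 882 87 882 882 87 882 82 882 882 87 882 87, which concatenate to the answer.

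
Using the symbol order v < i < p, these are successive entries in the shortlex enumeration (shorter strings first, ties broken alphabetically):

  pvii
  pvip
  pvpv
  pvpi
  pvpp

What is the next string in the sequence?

pivv

The successor of pvpp increments the rightmost position that isn't already p and resets every position after it to v.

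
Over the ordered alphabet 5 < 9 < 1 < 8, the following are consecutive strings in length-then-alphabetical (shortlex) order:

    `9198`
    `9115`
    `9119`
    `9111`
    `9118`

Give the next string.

9185

Find the rightmost character of 9118 below 8, bump it to the next letter, and reset everything to its right to 5.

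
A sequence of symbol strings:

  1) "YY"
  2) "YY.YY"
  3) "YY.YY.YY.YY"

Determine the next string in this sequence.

Every step duplicates the string with '.' between the halves.
So the next term is two copies of YY.YY.YY.YY with '.' between the halves.

YY.YY.YY.YY.YY.YY.YY.YY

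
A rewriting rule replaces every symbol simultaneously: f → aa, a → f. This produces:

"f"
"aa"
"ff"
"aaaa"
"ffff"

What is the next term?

Apply φ to ffff symbol by symbol: f→aa, f→aa, f→aa, f→aa; joined: aa aa aa aa.

aaaaaaaa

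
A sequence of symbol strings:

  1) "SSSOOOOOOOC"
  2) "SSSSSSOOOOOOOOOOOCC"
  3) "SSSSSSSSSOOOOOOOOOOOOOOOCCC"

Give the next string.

The n-th term is 3n S's then 4n+3 O's then n C's (n = 1, 2, …).
Setting n = 4 gives 12, 19, 4 characters in each block.

SSSSSSSSSSSSOOOOOOOOOOOOOOOOOOOCCCC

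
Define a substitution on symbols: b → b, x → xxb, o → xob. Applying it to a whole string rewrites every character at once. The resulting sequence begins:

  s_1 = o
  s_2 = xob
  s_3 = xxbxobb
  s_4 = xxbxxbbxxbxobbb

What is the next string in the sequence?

Replace each of the 15 characters of xxbxxbbxxbxobbb in place — xxb xxb b xxb xxb b b xxb xxb b xxb xob b b b — and concatenate.

xxbxxbbxxbxxbbbxxbxxbbxxbxobbbb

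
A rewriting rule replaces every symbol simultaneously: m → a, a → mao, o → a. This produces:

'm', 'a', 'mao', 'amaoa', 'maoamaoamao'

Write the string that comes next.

amaoamaoamaoamaoamaoa

Expanding maoamaoamao: m→a, a→mao, o→a, a→mao, m→a, a→mao, o→a, a→mao, m→a, a→mao, o→a. Concatenated: a mao a mao a mao a mao a mao a.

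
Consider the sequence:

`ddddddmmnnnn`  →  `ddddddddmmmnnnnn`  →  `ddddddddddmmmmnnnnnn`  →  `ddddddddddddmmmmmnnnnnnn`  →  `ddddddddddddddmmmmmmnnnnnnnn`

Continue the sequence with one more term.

Term n consists of 2n+2 d's, followed by n m's, followed by n+2 n's, where the shown terms are n = 2, 3, 4, 5, 6.
At n = 7 the blocks have lengths 16, 7, 9.

ddddddddddddddddmmmmmmmnnnnnnnnn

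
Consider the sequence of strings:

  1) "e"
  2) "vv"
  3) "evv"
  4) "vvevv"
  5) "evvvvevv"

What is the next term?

Each term (from the third on) is the two preceding terms concatenated in order: term 3 = e·vv = evv.
The next term joins vvevv and evvvvevv.

vvevvevvvvevv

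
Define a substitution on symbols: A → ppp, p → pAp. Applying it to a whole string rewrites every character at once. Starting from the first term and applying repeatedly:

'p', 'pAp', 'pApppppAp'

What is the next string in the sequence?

Apply φ to pApppppAp symbol by symbol: p→pAp, A→ppp, p→pAp, p→pAp, p→pAp, p→pAp, p→pAp, A→ppp, p→pAp; joined: pAp ppp pAp pAp pAp pAp pAp ppp pAp.

pApppppAppAppAppAppApppppAp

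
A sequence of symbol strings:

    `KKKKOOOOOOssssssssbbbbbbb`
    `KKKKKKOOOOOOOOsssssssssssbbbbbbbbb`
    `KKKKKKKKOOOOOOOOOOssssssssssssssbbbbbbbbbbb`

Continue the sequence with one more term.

KKKKKKKKKKOOOOOOOOOOOOsssssssssssssssssbbbbbbbbbbbbb

The n-th term is 2n K's then 2n+2 O's then 3n+2 s's then 2n+3 b's, where the shown terms are n = 2, 3, 4.
Setting n = 5 gives 10, 12, 17, 13 characters in each block.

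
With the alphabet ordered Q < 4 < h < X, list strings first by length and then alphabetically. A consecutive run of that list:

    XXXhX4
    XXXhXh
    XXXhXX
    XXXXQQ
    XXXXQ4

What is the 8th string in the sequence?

Advancing 3 positions from XXXXQ4 through XXXXQ4 → XXXXQh → XXXXQX reaches term 8.

XXXX4Q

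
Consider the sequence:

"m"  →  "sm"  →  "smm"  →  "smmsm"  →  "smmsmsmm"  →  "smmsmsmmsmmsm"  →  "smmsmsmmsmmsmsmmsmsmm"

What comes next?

smmsmsmmsmmsmsmmsmsmmsmmsmsmmsmmsm

From term 3 onward, concatenate the last term with the second-to-last: sm·m = smm, smm·sm = smmsm, …
So term 8 is smmsmsmmsmmsmsmmsmsmm·smmsmsmmsmmsm.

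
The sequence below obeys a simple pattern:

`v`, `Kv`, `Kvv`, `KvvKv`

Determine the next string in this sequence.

KvvKvKvv

Each term (from the third on) is the previous term followed by the one before it: term 3 = Kv·v = Kvv.
Continuing: KvvKv · Kvv gives term 5.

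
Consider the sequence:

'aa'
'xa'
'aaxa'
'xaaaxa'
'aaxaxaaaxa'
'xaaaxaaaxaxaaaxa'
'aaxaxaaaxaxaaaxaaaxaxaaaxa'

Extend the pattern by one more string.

This is a Fibonacci-style word recurrence s(k) = s(k−2)·s(k−1): e.g. aa·xa = aaxa.
Continuing: xaaaxaaaxaxaaaxa · aaxaxaaaxaxaaaxaaaxaxaaaxa gives term 8.

xaaaxaaaxaxaaaxaaaxaxaaaxaxaaaxaaaxaxaaaxa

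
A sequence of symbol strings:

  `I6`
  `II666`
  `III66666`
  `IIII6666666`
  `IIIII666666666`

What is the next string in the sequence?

Each string has the form I^{n} 6^{2n-1} (n = 1, 2, …).
Setting n = 6 gives 6, 11 characters in each block.

IIIIII66666666666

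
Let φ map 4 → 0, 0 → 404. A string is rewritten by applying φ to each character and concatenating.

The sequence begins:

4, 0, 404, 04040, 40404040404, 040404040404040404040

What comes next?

4040404040404040404040404040404040404040404

Replace each of the 21 characters of 040404040404040404040 in place — 404 0 404 0 404 0 404 0 404 0 404 0 404 0 404 0 404 0 404 0 404 — and concatenate.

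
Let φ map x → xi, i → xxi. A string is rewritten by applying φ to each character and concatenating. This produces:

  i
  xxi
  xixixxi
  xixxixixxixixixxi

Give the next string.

xixxixixixxixixxixixixxixixxixixxixixixxi

Applying the rule to each of the 17 symbols of xixxixixxixixixxi gives the pieces xi xxi xi xi xxi xi xxi xi xi xxi xi xxi xi xxi xi xi xxi, which concatenate to the answer.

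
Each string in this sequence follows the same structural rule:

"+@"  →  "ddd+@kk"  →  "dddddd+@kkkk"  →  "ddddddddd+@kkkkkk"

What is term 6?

Each term wraps the previous one in ddd on the left and kk on the right.
From ddddddddd+@kkkkkk, 2 further steps: ddddddddd+@kkkkkk → dddddddddddd+@kkkkkkkk → (answer).

ddddddddddddddd+@kkkkkkkkkk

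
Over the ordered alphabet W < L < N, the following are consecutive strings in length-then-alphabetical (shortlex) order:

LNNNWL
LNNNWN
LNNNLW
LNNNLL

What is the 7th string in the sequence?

LNNNNL

Stepping forward 3 times from LNNNLL: LNNNLL → LNNNLN → LNNNNW, then the target.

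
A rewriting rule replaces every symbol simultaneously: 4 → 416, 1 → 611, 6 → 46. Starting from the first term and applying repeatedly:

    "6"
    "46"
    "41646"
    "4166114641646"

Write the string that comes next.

Applying the rule to each of the 13 symbols of 4166114641646 gives the pieces 416 611 46 46 611 611 416 46 416 611 46 416 46, which concatenate to the answer.

4166114646611611416464166114641646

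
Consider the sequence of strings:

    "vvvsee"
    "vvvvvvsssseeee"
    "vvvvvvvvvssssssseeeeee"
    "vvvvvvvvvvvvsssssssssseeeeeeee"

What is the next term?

Reading off run lengths: v runs 3, 6, 9, 12; s runs 1, 4, 7, 10; e runs 2, 4, 6, 8 — each is linear in n (n = 1, 2, …).
For the next term, n = 5, so the run lengths are 15, 13, 10.

vvvvvvvvvvvvvvvssssssssssssseeeeeeeeee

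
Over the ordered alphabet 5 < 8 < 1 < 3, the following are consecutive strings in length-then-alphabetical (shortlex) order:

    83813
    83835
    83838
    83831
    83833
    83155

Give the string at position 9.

Advancing 3 positions from 83155 through 83155 → 83158 → 83151 reaches term 9.

83153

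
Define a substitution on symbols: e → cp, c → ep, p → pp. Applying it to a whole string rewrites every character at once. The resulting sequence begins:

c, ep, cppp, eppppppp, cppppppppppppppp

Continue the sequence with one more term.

eppppppppppppppppppppppppppppppp

φ(cppppppppppppppp) expands symbol-by-symbol to ep pp pp pp pp pp pp pp pp pp pp pp pp pp pp pp; joining the 16 pieces gives the next term.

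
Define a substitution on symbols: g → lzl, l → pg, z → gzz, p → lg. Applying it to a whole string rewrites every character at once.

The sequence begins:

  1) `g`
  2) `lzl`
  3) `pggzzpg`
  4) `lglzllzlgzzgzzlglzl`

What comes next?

Applying the rule to each of the 19 symbols of lglzllzlgzzgzzlglzl gives the pieces pg lzl pg gzz pg pg gzz pg lzl gzz gzz lzl gzz gzz pg lzl pg gzz pg, which concatenate to the answer.

pglzlpggzzpgpggzzpglzlgzzgzzlzlgzzgzzpglzlpggzzpg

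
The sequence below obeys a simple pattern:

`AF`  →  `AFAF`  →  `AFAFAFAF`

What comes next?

Every step duplicates the string.
So the next term is two copies of AFAFAFAF.

AFAFAFAFAFAFAFAF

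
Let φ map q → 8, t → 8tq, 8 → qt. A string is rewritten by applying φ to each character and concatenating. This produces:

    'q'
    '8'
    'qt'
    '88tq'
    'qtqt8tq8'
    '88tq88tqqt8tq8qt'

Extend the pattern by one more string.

Applying the rule to each of the 16 symbols of 88tq88tqqt8tq8qt gives the pieces qt qt 8tq 8 qt qt 8tq 8 8 8tq qt 8tq 8 qt 8 8tq, which concatenate to the answer.

qtqt8tq8qtqt8tq888tqqt8tq8qt88tq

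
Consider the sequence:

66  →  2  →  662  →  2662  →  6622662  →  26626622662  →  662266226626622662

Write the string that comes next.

From term 3 onward, concatenate the second-to-last term with the last: 66·2 = 662, 2·662 = 2662, …
Continuing: 26626622662 · 662266226626622662 gives term 8.

26626622662662266226626622662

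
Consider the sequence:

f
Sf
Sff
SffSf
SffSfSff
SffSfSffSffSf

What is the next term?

This is a Fibonacci-style word recurrence s(k) = s(k−1)·s(k−2): e.g. Sf·f = Sff.
So term 7 is SffSfSffSffSf·SffSfSff.

SffSfSffSffSfSffSfSff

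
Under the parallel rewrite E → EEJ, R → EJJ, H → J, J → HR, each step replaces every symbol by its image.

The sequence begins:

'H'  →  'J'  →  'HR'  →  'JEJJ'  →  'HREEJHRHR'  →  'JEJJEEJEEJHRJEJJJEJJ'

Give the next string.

Rewriting the 20 symbols of JEJJEEJEEJHRJEJJJEJJ one by one yields HR EEJ HR HR EEJ EEJ HR EEJ EEJ HR J EJJ HR EEJ HR HR HR EEJ HR HR; concatenated:

HREEJHRHREEJEEJHREEJEEJHRJEJJHREEJHRHRHREEJHRHR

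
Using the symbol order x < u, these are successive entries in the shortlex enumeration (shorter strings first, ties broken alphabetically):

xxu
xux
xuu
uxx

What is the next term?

Find the rightmost character of uxx below u, bump it to the next letter, and reset everything to its right to x.

uxu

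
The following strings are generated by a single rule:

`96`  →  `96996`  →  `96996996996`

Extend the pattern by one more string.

Each string is two copies of the previous one joined by '9'.
One more doubling of 96996996996 gives the answer.

96996996996996996996996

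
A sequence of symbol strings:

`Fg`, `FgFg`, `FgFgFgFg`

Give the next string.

Each string is two copies of the previous one concatenated.
So the next term is two copies of FgFgFgFg.

FgFgFgFgFgFgFgFg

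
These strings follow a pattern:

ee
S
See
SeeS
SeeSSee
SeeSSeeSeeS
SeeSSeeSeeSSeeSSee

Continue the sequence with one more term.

Each term (from the third on) is the previous term followed by the one before it: term 3 = S·ee = See.
So term 8 is SeeSSeeSeeSSeeSSee·SeeSSeeSeeS.

SeeSSeeSeeSSeeSSeeSeeSSeeSeeS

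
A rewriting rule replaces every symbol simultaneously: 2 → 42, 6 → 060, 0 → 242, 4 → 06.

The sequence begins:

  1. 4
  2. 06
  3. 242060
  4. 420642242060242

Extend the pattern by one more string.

Replace each of the 15 characters of 420642242060242 in place — 06 42 242 060 06 42 42 06 42 242 060 242 42 06 42 — and concatenate.

06422420600642420642242060242420642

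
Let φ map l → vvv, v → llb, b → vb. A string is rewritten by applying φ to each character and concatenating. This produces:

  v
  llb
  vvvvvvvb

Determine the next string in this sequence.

llbllbllbllbllbllbllbvb

Expanding vvvvvvvb: v→llb, v→llb, v→llb, v→llb, v→llb, v→llb, v→llb, b→vb. Concatenated: llb llb llb llb llb llb llb vb.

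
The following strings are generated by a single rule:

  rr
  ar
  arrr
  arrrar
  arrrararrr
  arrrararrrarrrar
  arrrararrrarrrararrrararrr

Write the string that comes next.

This is a Fibonacci-style word recurrence s(k) = s(k−1)·s(k−2): e.g. ar·rr = arrr.
The next term joins arrrararrrarrrararrrararrr and arrrararrrarrrar.

arrrararrrarrrararrrararrrarrrararrrarrrar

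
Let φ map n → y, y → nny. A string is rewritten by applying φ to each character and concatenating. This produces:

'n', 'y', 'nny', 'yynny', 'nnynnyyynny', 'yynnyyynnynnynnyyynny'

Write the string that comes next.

nnynnyyynnynnynnyyynnyyynnyyynnynnynnyyynny

Applying the rule to each of the 21 symbols of yynnyyynnynnynnyyynny gives the pieces nny nny y y nny nny nny y y nny y y nny y y nny nny nny y y nny, which concatenate to the answer.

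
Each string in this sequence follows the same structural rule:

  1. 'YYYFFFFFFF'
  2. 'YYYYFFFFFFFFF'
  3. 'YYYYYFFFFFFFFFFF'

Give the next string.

YYYYYYFFFFFFFFFFFFF

Reading off run lengths: Y runs 3, 4, 5; F runs 7, 9, 11 — each is linear in n, where the shown terms are n = 3, 4, 5.
For the next term, n = 6, so the run lengths are 6, 13.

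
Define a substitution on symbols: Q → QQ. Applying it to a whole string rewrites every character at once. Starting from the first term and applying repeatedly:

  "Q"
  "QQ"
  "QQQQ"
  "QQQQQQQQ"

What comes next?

Rewriting each symbol of QQQQQQQQ: Q→QQ, Q→QQ, Q→QQ, Q→QQ, Q→QQ, Q→QQ, Q→QQ, Q→QQ, which concatenates to QQ QQ QQ QQ QQ QQ QQ QQ.

QQQQQQQQQQQQQQQQ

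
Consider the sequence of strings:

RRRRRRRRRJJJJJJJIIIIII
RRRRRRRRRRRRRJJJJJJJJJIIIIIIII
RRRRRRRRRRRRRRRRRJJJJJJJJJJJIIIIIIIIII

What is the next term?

RRRRRRRRRRRRRRRRRRRRRJJJJJJJJJJJJJIIIIIIIIIIII

Term n consists of 4n+1 R's, followed by 2n+3 J's, followed by 2n+2 I's, where the shown terms are n = 2, 3, 4.
For the next term, n = 5, so the run lengths are 21, 13, 12.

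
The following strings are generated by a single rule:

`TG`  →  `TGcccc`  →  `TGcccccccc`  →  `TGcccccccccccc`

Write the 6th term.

TGcccccccccccccccccccc

Each term is the previous one with cccc appended.
From TGcccccccccccc, 2 further steps: TGcccccccccccc → TGcccccccccccccccc → (answer).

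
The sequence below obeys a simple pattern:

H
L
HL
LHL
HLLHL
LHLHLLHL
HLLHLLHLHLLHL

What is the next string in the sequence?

This is a Fibonacci-style word recurrence s(k) = s(k−2)·s(k−1): e.g. H·L = HL.
Continuing: LHLHLLHL · HLLHLLHLHLLHL gives term 8.

LHLHLLHLHLLHLLHLHLLHL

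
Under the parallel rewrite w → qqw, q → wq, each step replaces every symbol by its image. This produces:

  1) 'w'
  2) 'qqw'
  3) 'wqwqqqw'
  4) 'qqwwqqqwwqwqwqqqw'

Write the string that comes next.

wqwqqqwqqwwqwqwqqqwqqwwqqqwwqqqwwqwqwqqqw

Replace each of the 17 characters of qqwwqqqwwqwqwqqqw in place — wq wq qqw qqw wq wq wq qqw qqw wq qqw wq qqw wq wq wq qqw — and concatenate.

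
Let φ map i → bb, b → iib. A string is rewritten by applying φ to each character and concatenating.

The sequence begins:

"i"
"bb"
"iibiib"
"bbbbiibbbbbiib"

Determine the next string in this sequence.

Rewriting the 14 symbols of bbbbiibbbbbiib one by one yields iib iib iib iib bb bb iib iib iib iib iib bb bb iib; concatenated:

iibiibiibiibbbbbiibiibiibiibiibbbbbiib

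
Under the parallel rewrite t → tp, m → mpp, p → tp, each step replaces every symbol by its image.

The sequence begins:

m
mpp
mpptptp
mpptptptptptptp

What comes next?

mpptptptptptptptptptptptptptptp

φ(mpptptptptptptp) expands symbol-by-symbol to mpp tp tp tp tp tp tp tp tp tp tp tp tp tp tp; joining the 15 pieces gives the next term.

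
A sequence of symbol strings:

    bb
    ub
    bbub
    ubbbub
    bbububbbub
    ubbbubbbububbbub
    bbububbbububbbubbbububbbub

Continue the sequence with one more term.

ubbbubbbububbbubbbububbbububbbubbbububbbub

This is a Fibonacci-style word recurrence s(k) = s(k−2)·s(k−1): e.g. bb·ub = bbub.
The next term joins ubbbubbbububbbub and bbububbbububbbubbbububbbub.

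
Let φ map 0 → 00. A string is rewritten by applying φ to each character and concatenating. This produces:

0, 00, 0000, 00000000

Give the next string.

Apply φ to 00000000 symbol by symbol: 0→00, 0→00, 0→00, 0→00, 0→00, 0→00, 0→00, 0→00; joined: 00 00 00 00 00 00 00 00.

0000000000000000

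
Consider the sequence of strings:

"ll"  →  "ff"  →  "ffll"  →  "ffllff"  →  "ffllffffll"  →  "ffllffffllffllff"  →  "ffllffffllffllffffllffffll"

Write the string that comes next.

ffllffffllffllffffllffffllffllffffllffllff

From term 3 onward, concatenate the last term with the second-to-last: ff·ll = ffll, ffll·ff = ffllff, …
The next term joins ffllffffllffllffffllffffll and ffllffffllffllff.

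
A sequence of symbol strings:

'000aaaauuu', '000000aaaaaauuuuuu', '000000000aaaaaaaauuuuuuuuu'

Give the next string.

000000000000aaaaaaaaaauuuuuuuuuuuu

The n-th term is 3n 0's then 2n+2 a's then 3n u's (n = 1, 2, …).
At n = 4 the blocks have lengths 12, 10, 12.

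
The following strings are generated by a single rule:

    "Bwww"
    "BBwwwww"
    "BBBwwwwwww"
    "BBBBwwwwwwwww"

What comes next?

Term n consists of n-1 B's, followed by 2n-1 w's, where the shown terms are n = 2, 3, 4, 5.
For the next term, n = 6, so the run lengths are 5, 11.

BBBBBwwwwwwwwwww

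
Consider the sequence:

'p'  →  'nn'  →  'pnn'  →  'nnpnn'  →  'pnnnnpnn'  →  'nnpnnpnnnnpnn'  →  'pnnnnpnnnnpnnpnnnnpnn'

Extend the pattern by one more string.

nnpnnpnnnnpnnpnnnnpnnnnpnnpnnnnpnn

This is a Fibonacci-style word recurrence s(k) = s(k−2)·s(k−1): e.g. p·nn = pnn.
Continuing: nnpnnpnnnnpnn · pnnnnpnnnnpnnpnnnnpnn gives term 8.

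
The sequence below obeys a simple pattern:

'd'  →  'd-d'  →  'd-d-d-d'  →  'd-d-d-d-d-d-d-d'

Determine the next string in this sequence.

d-d-d-d-d-d-d-d-d-d-d-d-d-d-d-d

Each string is two copies of the previous one joined by '-'.
One more doubling of d-d-d-d-d-d-d-d gives the answer.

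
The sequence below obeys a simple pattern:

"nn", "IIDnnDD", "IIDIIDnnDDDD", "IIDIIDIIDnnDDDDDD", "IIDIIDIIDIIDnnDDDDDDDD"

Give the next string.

Every step adds IID to the front and DD to the end of the previous string.
Applying this once more to IIDIIDIIDIIDnnDDDDDDDD:

IIDIIDIIDIIDIIDnnDDDDDDDDDD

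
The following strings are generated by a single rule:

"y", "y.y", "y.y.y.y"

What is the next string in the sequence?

y.y.y.y.y.y.y.y

Every step duplicates the string with '.' between the halves.
One more doubling of y.y.y.y gives the answer.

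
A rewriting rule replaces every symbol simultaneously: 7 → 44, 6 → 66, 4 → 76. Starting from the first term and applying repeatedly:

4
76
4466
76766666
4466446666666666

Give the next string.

Applying the rule to each of the 16 symbols of 4466446666666666 gives the pieces 76 76 66 66 76 76 66 66 66 66 66 66 66 66 66 66, which concatenate to the answer.

76766666767666666666666666666666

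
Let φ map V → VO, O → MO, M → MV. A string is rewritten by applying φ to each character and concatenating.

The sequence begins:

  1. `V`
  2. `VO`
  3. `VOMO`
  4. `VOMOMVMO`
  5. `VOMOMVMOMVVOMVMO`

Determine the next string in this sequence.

VOMOMVMOMVVOMVMOMVVOVOMOMVVOMVMO

φ(VOMOMVMOMVVOMVMO) expands symbol-by-symbol to VO MO MV MO MV VO MV MO MV VO VO MO MV VO MV MO; joining the 16 pieces gives the next term.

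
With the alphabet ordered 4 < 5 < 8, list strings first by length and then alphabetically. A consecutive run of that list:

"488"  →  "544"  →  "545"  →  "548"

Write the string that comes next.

Find the rightmost character of 548 below 8, bump it to the next letter, and reset everything to its right to 4.

554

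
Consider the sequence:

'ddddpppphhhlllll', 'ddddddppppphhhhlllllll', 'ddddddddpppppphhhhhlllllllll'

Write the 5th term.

Each string has the form d^{2n} p^{n+2} h^{n+1} l^{2n+1}, where the shown terms are n = 2, 3, 4.
For term 5, n = 6, so the run lengths are 12, 8, 7, 13.

ddddddddddddpppppppphhhhhhhlllllllllllll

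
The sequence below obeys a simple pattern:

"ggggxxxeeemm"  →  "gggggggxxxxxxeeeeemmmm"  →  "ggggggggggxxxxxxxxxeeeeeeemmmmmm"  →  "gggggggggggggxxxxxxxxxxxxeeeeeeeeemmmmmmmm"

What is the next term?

ggggggggggggggggxxxxxxxxxxxxxxxeeeeeeeeeeemmmmmmmmmm

The n-th term is 3n+1 g's then 3n x's then 2n+1 e's then 2n m's (n = 1, 2, …).
At n = 5 the blocks have lengths 16, 15, 11, 10.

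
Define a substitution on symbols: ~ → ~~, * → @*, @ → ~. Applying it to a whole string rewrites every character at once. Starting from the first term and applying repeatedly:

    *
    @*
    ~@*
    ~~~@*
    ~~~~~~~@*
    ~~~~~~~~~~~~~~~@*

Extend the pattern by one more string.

φ(~~~~~~~~~~~~~~~@*) expands symbol-by-symbol to ~~ ~~ ~~ ~~ ~~ ~~ ~~ ~~ ~~ ~~ ~~ ~~ ~~ ~~ ~~ ~ @*; joining the 17 pieces gives the next term.

~~~~~~~~~~~~~~~~~~~~~~~~~~~~~~~@*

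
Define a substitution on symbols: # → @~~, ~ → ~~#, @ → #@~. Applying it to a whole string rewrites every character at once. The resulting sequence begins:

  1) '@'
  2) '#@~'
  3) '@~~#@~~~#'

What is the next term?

Expanding @~~#@~~~#: @→#@~, ~→~~#, ~→~~#, #→@~~, @→#@~, ~→~~#, ~→~~#, ~→~~#, #→@~~. Concatenated: #@~ ~~# ~~# @~~ #@~ ~~# ~~# ~~# @~~.

#@~~~#~~#@~~#@~~~#~~#~~#@~~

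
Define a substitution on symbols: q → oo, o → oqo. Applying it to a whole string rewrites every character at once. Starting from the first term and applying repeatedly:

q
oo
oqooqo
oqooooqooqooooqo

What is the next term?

φ(oqooooqooqooooqo) expands symbol-by-symbol to oqo oo oqo oqo oqo oqo oo oqo oqo oo oqo oqo oqo oqo oo oqo; joining the 16 pieces gives the next term.

oqooooqooqooqooqooooqooqooooqooqooqooqooooqo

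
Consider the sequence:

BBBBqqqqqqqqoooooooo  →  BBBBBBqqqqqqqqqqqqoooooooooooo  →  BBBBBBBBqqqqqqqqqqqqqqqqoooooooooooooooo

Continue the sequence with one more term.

The n-th term is 2n B's then 4n q's then 4n o's, where the shown terms are n = 2, 3, 4.
For the next term, n = 5, so the run lengths are 10, 20, 20.

BBBBBBBBBBqqqqqqqqqqqqqqqqqqqqoooooooooooooooooooo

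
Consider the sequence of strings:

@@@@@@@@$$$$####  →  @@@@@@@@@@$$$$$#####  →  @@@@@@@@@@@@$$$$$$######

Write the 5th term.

@@@@@@@@@@@@@@@@$$$$$$$$########

Term n consists of 2n+2 @'s, followed by n+1 $'s, followed by n+1 #'s, where the shown terms are n = 3, 4, 5.
For term 5, n = 7, so the run lengths are 16, 8, 8.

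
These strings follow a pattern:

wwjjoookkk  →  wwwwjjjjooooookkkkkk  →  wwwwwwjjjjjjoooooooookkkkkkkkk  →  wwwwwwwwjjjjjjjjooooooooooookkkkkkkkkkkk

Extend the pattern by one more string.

Term n consists of 2n w's, followed by 2n j's, followed by 3n o's, followed by 3n k's (n = 1, 2, …).
Setting n = 5 gives 10, 10, 15, 15 characters in each block.

wwwwwwwwwwjjjjjjjjjjoooooooooooooookkkkkkkkkkkkkkk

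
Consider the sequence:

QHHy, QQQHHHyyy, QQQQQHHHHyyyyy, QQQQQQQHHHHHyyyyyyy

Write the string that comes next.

Each string has the form Q^{2n-1} H^{n+1} y^{2n-1} (n = 1, 2, …).
At n = 5 the blocks have lengths 9, 6, 9.

QQQQQQQQQHHHHHHyyyyyyyyy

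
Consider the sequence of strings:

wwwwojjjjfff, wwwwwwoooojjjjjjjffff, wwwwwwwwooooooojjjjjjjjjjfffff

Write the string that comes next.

wwwwwwwwwwoooooooooojjjjjjjjjjjjjffffff

The n-th term is 2n+2 w's then 3n-2 o's then 3n+1 j's then n+2 f's (n = 1, 2, …).
At n = 4 the blocks have lengths 10, 10, 13, 6.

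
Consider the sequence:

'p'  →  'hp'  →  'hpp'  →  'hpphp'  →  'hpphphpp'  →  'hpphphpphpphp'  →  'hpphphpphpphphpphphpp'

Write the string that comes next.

hpphphpphpphphpphphpphpphphpphpphp

Each term (from the third on) is the previous term followed by the one before it: term 3 = hp·p = hpp.
So term 8 is hpphphpphpphphpphphpp·hpphphpphpphp.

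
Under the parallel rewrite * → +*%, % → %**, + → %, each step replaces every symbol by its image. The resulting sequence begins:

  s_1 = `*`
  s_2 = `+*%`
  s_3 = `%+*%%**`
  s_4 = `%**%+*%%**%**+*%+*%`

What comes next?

Applying the rule to each of the 19 symbols of %**%+*%%**%**+*%+*% gives the pieces %** +*% +*% %** % +*% %** %** +*% +*% %** +*% +*% % +*% %** % +*% %**, which concatenate to the answer.

%**+*%+*%%**%+*%%**%**+*%+*%%**+*%+*%%+*%%**%+*%%**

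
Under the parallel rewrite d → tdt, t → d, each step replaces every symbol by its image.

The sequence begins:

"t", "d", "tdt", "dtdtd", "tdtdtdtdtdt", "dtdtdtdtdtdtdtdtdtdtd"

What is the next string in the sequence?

tdtdtdtdtdtdtdtdtdtdtdtdtdtdtdtdtdtdtdtdtdt

Replace each of the 21 characters of dtdtdtdtdtdtdtdtdtdtd in place — tdt d tdt d tdt d tdt d tdt d tdt d tdt d tdt d tdt d tdt d tdt — and concatenate.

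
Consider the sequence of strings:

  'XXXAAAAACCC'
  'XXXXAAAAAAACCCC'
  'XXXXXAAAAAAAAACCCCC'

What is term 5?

XXXXXXXAAAAAAAAAAAAACCCCCCC

Term n consists of n+1 X's, followed by 2n+1 A's, followed by n+1 C's, where the shown terms are n = 2, 3, 4.
For term 5, n = 6, so the run lengths are 7, 13, 7.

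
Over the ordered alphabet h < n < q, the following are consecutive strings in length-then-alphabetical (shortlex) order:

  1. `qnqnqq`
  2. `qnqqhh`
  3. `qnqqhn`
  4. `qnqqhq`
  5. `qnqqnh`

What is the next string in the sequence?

Treat qnqqnh as a base-3 numeral over the given alphabet and add one, carrying through any trailing q's.

qnqqnn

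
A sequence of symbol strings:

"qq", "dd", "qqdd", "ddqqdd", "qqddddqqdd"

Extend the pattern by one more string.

This is a Fibonacci-style word recurrence s(k) = s(k−2)·s(k−1): e.g. qq·dd = qqdd.
The next term joins ddqqdd and qqddddqqdd.

ddqqddqqddddqqdd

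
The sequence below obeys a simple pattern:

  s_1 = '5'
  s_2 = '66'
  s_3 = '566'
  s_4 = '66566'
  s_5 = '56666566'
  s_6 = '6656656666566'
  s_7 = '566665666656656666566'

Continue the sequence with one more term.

6656656666566566665666656656666566

From term 3 onward, concatenate the second-to-last term with the last: 5·66 = 566, 66·566 = 66566, …
The next term joins 6656656666566 and 566665666656656666566.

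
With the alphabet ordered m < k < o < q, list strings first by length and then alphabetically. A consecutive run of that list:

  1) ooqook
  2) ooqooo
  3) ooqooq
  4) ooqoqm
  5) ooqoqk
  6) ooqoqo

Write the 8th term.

ooqqmm

Advancing 2 positions from ooqoqo through ooqoqo → ooqoqq reaches term 8.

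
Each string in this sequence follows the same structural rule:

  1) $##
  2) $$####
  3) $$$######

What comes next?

The n-th term is n $'s then 2n #'s (n = 1, 2, …).
For the next term, n = 4, so the run lengths are 4, 8.

$$$$########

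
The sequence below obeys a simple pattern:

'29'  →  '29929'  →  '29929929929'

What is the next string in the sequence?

Every step duplicates the string with '9' between the halves.
One more doubling of 29929929929 gives the answer.

29929929929929929929929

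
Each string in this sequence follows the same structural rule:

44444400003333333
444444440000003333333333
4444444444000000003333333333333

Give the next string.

Reading off run lengths: 4 runs 6, 8, 10; 0 runs 4, 6, 8; 3 runs 7, 10, 13 — each is linear in n, where the shown terms are n = 2, 3, 4.
At n = 5 the blocks have lengths 12, 10, 16.

44444444444400000000003333333333333333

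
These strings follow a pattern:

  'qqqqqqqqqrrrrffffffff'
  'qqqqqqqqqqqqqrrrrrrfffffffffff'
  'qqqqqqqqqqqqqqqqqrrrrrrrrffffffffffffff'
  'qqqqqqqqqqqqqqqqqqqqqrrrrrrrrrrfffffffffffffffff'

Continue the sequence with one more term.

qqqqqqqqqqqqqqqqqqqqqqqqqrrrrrrrrrrrrffffffffffffffffffff

Reading off run lengths: q runs 9, 13, 17, 21; r runs 4, 6, 8, 10; f runs 8, 11, 14, 17 — each is linear in n, where the shown terms are n = 2, 3, 4, 5.
For the next term, n = 6, so the run lengths are 25, 12, 20.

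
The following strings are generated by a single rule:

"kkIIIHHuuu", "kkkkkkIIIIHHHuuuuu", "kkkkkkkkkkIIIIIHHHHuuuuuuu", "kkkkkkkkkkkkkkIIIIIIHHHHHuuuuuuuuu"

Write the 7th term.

kkkkkkkkkkkkkkkkkkkkkkkkkkIIIIIIIIIHHHHHHHHuuuuuuuuuuuuuuu

Each string has the form k^{4n-2} I^{n+2} H^{n+1} u^{2n+1} (n = 1, 2, …).
For term 7, n = 7, so the run lengths are 26, 9, 8, 15.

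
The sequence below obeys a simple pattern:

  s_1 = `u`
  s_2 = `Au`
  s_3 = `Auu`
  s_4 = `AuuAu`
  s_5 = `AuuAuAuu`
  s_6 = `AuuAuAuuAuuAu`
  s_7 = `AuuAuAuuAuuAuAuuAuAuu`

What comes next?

AuuAuAuuAuuAuAuuAuAuuAuuAuAuuAuuAu

This is a Fibonacci-style word recurrence s(k) = s(k−1)·s(k−2): e.g. Au·u = Auu.
Continuing: AuuAuAuuAuuAuAuuAuAuu · AuuAuAuuAuuAu gives term 8.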